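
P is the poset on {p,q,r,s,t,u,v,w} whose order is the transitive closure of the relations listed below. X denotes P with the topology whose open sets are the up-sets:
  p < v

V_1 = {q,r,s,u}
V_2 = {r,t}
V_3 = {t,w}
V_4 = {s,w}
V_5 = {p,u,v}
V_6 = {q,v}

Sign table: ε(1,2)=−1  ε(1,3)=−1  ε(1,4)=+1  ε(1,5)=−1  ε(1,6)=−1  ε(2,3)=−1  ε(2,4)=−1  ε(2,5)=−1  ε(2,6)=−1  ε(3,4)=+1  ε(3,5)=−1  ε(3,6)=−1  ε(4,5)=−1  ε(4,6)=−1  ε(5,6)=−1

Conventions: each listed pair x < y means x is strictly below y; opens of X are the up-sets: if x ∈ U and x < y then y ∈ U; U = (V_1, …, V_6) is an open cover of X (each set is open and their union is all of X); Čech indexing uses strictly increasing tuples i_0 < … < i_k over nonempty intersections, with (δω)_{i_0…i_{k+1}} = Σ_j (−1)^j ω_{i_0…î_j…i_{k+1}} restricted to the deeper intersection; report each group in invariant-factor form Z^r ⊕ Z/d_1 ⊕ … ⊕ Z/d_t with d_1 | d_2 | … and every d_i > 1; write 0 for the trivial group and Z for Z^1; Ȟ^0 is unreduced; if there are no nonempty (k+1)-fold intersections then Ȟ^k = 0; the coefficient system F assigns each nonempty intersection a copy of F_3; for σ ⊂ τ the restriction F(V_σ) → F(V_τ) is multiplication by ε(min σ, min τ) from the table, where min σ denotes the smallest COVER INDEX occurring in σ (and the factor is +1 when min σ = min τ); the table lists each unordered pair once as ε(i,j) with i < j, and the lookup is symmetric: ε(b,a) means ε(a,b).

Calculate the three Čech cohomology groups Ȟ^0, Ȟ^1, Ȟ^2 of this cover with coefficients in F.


Ȟ^0 ≅ 0, Ȟ^1 ≅ Z/3 and Ȟ^2 ≅ 0

nonempty intersections:
  V12={r} V14={s} V15={u} V16={q} V23={t} V34={w} V56={v}
C dims 6,7; δ0: rk_F3 6
Ȟ^0: (6−6)−0=0 ⇒ 0
Ȟ^1: (7−0)−6=1 ⇒ Z/3
Ȟ^2: (0−0)−0=0 ⇒ 0


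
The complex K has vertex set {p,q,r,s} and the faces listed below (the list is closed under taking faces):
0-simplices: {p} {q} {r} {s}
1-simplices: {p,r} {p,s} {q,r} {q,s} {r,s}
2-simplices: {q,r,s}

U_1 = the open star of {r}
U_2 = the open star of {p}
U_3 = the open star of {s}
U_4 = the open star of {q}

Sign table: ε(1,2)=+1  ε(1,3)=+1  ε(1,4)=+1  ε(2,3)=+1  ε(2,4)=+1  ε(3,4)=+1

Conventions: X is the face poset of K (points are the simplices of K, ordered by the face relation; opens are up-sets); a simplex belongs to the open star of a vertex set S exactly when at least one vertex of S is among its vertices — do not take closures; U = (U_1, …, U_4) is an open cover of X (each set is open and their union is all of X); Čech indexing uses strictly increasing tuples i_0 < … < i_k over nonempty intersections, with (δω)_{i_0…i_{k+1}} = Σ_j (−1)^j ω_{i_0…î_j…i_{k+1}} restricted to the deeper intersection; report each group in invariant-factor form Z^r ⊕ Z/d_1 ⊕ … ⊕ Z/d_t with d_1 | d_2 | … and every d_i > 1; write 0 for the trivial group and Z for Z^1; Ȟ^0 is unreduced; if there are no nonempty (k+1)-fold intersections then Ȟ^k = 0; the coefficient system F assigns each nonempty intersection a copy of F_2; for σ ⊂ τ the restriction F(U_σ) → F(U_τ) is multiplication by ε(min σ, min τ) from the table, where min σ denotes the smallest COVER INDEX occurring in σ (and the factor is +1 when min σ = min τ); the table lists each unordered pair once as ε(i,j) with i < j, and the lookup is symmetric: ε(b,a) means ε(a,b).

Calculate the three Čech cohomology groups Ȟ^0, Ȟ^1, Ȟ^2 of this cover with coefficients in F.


nonempty intersections:
  U1={{r},{p,r},{q,r},{r,s},{q,r,s}} U2={{p},{p,r},{p,s}} U3={{s},{p,s},{q,s},{r,s},{q,r,s}} U4={{q},{q,r},{q,s},{q,r,s}}
  U12={{p,r}} U13={{r,s},{q,r,s}} U14={{q,r},{q,r,s}} U23={{p,s}} U34={{q,s},{q,r,s}}
  U134={{q,r,s}}
C dims 4,5,1; δ0: rk_F2 3; δ1: rk_F2 1
Ȟ^0: (4−3)−0=1 ⇒ Z/2
Ȟ^1: (5−1)−3=1 ⇒ Z/2
Ȟ^2: (1−0)−1=0 ⇒ 0

Ȟ^0 ≅ Z/2, Ȟ^1 ≅ Z/2, Ȟ^2 ≅ 0


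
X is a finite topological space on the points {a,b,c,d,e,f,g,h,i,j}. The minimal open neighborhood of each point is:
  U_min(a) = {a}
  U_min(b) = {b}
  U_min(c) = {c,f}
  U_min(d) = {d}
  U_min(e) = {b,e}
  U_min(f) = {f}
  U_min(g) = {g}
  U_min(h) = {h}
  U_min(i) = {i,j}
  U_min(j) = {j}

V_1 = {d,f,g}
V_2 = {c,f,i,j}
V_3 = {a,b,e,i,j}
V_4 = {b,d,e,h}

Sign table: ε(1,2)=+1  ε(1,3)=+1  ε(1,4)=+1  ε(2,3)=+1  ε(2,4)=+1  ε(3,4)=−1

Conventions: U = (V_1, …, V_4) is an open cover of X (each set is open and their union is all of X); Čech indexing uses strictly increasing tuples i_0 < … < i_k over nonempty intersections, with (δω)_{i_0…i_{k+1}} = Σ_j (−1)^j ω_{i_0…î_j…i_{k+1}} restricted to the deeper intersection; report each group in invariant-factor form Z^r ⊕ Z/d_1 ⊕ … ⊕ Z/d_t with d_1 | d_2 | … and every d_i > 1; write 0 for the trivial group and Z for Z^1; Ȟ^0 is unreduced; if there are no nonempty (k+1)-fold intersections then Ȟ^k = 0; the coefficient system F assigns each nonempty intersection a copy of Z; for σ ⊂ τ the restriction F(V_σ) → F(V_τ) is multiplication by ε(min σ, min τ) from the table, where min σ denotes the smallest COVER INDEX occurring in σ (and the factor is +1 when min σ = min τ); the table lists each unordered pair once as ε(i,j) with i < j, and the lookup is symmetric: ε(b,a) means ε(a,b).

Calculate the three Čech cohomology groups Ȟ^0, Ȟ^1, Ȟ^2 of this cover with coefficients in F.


Ȟ^0 = 0,  Ȟ^1 = Z/2,  Ȟ^2 = 0

nonempty intersections:
  V12={f} V14={d} V23={i,j} V34={b,e}
C dims 4,4; δ0: rk 4, SNF 1^3·2
Ȟ^0: (4−4)−0=0 ⇒ 0
Ȟ^1: (4−0)−4=0 plus torsion [2] ⇒ Z/2
Ȟ^2: (0−0)−0=0 ⇒ 0


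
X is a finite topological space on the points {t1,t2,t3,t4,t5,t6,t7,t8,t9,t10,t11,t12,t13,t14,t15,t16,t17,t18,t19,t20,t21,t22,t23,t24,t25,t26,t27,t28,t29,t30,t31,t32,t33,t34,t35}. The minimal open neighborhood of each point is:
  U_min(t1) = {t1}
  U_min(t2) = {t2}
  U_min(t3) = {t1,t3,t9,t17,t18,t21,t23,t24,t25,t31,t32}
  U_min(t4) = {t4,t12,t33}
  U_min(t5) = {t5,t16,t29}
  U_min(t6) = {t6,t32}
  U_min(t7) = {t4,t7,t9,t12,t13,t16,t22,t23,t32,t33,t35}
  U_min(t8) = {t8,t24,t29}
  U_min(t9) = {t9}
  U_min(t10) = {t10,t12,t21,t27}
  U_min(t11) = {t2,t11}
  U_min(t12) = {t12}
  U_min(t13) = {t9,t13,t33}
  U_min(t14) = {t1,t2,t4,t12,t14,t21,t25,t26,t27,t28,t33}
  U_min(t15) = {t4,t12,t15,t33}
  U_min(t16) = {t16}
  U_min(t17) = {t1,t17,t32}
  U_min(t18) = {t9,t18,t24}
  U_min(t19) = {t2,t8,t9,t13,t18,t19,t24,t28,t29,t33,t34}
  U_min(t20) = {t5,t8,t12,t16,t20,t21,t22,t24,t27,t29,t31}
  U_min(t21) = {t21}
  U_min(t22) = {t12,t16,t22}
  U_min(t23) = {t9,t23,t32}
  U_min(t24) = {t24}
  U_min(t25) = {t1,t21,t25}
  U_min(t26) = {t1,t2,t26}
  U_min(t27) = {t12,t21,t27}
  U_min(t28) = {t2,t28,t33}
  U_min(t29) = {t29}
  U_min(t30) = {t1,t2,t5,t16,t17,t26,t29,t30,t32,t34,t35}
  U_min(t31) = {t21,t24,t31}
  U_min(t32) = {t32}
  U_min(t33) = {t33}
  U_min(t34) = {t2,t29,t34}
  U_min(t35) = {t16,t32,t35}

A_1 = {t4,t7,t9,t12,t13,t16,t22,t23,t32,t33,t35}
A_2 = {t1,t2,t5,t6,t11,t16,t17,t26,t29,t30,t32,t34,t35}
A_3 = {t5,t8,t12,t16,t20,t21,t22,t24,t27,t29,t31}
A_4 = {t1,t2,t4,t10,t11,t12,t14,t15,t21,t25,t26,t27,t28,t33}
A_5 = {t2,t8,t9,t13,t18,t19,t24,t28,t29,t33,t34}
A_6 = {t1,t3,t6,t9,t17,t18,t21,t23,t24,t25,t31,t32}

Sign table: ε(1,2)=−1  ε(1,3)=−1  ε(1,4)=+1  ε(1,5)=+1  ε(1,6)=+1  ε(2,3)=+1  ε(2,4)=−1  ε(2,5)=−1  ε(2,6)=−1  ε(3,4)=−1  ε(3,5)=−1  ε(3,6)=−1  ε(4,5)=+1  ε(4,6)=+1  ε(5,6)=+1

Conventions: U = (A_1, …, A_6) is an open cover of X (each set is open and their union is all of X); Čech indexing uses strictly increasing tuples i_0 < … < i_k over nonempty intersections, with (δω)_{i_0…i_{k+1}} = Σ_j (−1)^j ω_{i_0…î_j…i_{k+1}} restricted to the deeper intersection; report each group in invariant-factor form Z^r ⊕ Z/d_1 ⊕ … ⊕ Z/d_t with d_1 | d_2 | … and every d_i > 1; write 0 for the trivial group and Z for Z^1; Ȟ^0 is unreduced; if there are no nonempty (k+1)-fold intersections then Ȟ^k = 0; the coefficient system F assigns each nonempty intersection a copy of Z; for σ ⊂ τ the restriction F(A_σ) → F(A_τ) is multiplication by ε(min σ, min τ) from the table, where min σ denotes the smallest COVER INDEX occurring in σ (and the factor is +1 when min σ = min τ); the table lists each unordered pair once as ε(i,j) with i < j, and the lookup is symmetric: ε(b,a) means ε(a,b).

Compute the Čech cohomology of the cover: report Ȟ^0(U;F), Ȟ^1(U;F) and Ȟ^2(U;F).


cover nerve:
  A12={t16,t32,t35} A13={t12,t16,t22} A14={t4,t12,t33} A15={t9,t13,t33} A16={t9,t23,t32} A23={t5,t16,t29} A24={t1,t2,t11,t26} A25={t2,t29,t34} A26={t1,t6,t17,t32} A34={t12,t21,t27} A35={t8,t24,t29} A36={t21,t24,t31} A45={t2,t28,t33} A46={t1,t21,t25} A56={t9,t18,t24}
  A123={t16} A126={t32} A134={t12} A145={t33} A156={t9} A235={t29} A245={t2} A246={t1} A346={t21} A356={t24}
C dims 6,15,10; δ0: rk 5, SNF 1^5; δ1: rk 10, SNF 1^9·2
Ȟ^0: (6−5)−0=1 ⇒ Z
Ȟ^1: (15−10)−5=0 ⇒ 0
Ȟ^2: (10−0)−10=0 plus torsion [2] ⇒ Z/2

Ȟ^0 ≅ Z; Ȟ^1 ≅ 0; Ȟ^2 ≅ Z/2


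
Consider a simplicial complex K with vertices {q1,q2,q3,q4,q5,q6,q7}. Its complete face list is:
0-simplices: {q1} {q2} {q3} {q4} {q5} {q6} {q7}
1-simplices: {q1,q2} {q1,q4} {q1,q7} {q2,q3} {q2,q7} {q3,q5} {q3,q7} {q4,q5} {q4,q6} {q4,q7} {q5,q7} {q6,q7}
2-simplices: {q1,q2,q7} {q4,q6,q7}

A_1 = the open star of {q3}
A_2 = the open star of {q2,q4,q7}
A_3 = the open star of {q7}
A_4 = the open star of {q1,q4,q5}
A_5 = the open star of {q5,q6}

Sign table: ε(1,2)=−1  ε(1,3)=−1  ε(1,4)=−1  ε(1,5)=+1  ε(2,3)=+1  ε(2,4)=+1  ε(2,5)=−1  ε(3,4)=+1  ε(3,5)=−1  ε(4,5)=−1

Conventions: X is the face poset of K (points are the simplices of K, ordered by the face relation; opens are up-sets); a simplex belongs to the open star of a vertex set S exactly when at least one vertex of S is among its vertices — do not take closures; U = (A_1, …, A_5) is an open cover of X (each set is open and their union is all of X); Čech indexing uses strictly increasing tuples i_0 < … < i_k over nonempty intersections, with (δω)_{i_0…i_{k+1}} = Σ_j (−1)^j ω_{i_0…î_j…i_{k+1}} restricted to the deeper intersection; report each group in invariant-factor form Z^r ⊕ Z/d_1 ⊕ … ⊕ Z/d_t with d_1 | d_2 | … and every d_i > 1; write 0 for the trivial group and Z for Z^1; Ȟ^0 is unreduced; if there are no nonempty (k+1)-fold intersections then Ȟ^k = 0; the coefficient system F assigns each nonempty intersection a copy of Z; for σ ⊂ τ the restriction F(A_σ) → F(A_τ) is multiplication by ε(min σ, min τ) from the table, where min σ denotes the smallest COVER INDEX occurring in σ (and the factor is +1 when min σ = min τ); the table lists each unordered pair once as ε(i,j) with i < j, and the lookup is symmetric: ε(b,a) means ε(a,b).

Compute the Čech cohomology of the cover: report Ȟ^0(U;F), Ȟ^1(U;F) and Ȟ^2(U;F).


nerve of the cover:
  A1={{q3},{q2,q3},{q3,q5},{q3,q7}} A2={{q2},{q4},{q7},{q1,q2},{q1,q4},{q1,q7},{q2,q3},{q2,q7},{q3,q7},{q4,q5},{q4,q6},{q4,q7},{q5,q7},{q6,q7},{q1,q2,q7},{q4,q6,q7}} A3={{q7},{q1,q7},{q2,q7},{q3,q7},{q4,q7},{q5,q7},{q6,q7},{q1,q2,q7},{q4,q6,q7}} A4={{q1},{q4},{q5},{q1,q2},{q1,q4},{q1,q7},{q3,q5},{q4,q5},{q4,q6},{q4,q7},{q5,q7},{q1,q2,q7},{q4,q6,q7}} A5={{q5},{q6},{q3,q5},{q4,q5},{q4,q6},{q5,q7},{q6,q7},{q4,q6,q7}}
  A12={{q2,q3},{q3,q7}} A13={{q3,q7}} A14={{q3,q5}} A15={{q3,q5}} A23={{q7},{q1,q7},{q2,q7},{q3,q7},{q4,q7},{q5,q7},{q6,q7},{q1,q2,q7},{q4,q6,q7}} A24={{q4},{q1,q2},{q1,q4},{q1,q7},{q4,q5},{q4,q6},{q4,q7},{q5,q7},{q1,q2,q7},{q4,q6,q7}} A25={{q4,q5},{q4,q6},{q5,q7},{q6,q7},{q4,q6,q7}} A34={{q1,q7},{q4,q7},{q5,q7},{q1,q2,q7},{q4,q6,q7}} A35={{q5,q7},{q6,q7},{q4,q6,q7}} A45={{q5},{q3,q5},{q4,q5},{q4,q6},{q5,q7},{q4,q6,q7}}
  A123={{q3,q7}} A145={{q3,q5}} A234={{q1,q7},{q4,q7},{q5,q7},{q1,q2,q7},{q4,q6,q7}} A235={{q5,q7},{q6,q7},{q4,q6,q7}} A245={{q4,q5},{q4,q6},{q5,q7},{q4,q6,q7}} A345={{q5,q7},{q4,q6,q7}}
  A2345={{q5,q7},{q4,q6,q7}}
C dims 5,10,6,1; δ0: rk 4, SNF 1^4; δ1: rk 5, SNF 1^5; δ2: rk 1, SNF 1^1
Ȟ^0 = (5 − 4) − 0 = 1, so Ȟ^0 ≅ Z
Ȟ^1 = (10 − 5) − 4 = 1, so Ȟ^1 ≅ Z
Ȟ^2 = (6 − 1) − 5 = 0, so Ȟ^2 ≅ 0

Ȟ^0 = Z, Ȟ^1 = Z and Ȟ^2 = 0


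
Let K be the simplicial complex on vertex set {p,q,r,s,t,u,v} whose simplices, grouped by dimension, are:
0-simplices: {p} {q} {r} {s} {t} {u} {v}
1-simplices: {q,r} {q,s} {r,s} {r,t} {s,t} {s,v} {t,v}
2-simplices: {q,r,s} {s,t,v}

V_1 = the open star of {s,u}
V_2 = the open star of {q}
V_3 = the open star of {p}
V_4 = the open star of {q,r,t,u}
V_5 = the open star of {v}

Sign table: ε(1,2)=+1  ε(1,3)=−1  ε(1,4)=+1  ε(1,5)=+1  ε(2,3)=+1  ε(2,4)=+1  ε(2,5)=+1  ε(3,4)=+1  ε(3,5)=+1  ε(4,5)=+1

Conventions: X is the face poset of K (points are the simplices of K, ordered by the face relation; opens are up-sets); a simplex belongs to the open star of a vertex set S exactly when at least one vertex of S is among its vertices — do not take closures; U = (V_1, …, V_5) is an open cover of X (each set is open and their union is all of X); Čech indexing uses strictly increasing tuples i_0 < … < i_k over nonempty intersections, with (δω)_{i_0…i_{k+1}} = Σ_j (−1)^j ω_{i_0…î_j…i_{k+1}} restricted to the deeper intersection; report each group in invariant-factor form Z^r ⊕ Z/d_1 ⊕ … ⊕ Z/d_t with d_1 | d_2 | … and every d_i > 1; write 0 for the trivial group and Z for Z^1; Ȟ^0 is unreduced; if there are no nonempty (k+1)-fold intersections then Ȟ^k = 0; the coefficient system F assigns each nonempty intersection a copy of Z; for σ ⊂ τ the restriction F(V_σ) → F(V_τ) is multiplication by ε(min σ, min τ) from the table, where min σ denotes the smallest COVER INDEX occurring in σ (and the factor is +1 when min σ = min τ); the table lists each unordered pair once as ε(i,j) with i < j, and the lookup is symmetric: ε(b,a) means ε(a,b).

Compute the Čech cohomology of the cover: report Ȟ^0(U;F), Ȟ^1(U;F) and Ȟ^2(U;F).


cover nerve:
  V1={{s},{u},{q,s},{r,s},{s,t},{s,v},{q,r,s},{s,t,v}} V2={{q},{q,r},{q,s},{q,r,s}} V3={{p}} V4={{q},{r},{t},{u},{q,r},{q,s},{r,s},{r,t},{s,t},{t,v},{q,r,s},{s,t,v}} V5={{v},{s,v},{t,v},{s,t,v}}
  V12={{q,s},{q,r,s}} V14={{u},{q,s},{r,s},{s,t},{q,r,s},{s,t,v}} V15={{s,v},{s,t,v}} V24={{q},{q,r},{q,s},{q,r,s}} V45={{t,v},{s,t,v}}
  V124={{q,s},{q,r,s}} V145={{s,t,v}}
C dims 5,5,2; δ0: rk 3, SNF 1^3; δ1: rk 2, SNF 1^2
Ȟ^0: (5−3)−0=2 ⇒ Z^2
Ȟ^1: (5−2)−3=0 ⇒ 0
Ȟ^2: (2−0)−2=0 ⇒ 0

Ȟ^0 ≅ Z^2, Ȟ^1 ≅ 0, Ȟ^2 ≅ 0


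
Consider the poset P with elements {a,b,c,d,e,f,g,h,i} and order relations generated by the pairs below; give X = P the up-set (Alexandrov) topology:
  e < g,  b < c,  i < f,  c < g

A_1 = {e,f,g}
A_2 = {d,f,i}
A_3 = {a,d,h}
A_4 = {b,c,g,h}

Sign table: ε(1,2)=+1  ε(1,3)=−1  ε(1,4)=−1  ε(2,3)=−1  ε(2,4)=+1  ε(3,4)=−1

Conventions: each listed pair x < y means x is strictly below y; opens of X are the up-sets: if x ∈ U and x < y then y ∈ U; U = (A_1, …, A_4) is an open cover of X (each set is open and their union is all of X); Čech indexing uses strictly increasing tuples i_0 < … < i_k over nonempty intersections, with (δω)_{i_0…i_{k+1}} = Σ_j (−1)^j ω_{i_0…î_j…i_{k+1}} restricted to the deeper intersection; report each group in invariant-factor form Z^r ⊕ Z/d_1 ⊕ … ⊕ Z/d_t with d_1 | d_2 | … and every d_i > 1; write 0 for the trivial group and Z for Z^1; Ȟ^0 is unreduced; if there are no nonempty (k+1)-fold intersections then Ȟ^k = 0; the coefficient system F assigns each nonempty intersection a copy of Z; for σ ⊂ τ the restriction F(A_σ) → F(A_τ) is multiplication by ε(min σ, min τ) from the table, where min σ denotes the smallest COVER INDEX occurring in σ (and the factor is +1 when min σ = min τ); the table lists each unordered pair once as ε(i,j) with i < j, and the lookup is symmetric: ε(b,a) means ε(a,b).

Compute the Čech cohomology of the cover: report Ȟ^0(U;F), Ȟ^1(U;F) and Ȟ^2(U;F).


Ȟ^0 = 0,  Ȟ^1 = Z/2,  Ȟ^2 = 0

nonempty intersections:
  A12={f} A14={g} A23={d} A34={h}
C dims 4,4; δ0: rk 4, SNF 1^3·2
Ȟ^0: (4−4)−0=0 ⇒ 0
Ȟ^1: (4−0)−4=0 plus torsion [2] ⇒ Z/2
Ȟ^2: (0−0)−0=0 ⇒ 0


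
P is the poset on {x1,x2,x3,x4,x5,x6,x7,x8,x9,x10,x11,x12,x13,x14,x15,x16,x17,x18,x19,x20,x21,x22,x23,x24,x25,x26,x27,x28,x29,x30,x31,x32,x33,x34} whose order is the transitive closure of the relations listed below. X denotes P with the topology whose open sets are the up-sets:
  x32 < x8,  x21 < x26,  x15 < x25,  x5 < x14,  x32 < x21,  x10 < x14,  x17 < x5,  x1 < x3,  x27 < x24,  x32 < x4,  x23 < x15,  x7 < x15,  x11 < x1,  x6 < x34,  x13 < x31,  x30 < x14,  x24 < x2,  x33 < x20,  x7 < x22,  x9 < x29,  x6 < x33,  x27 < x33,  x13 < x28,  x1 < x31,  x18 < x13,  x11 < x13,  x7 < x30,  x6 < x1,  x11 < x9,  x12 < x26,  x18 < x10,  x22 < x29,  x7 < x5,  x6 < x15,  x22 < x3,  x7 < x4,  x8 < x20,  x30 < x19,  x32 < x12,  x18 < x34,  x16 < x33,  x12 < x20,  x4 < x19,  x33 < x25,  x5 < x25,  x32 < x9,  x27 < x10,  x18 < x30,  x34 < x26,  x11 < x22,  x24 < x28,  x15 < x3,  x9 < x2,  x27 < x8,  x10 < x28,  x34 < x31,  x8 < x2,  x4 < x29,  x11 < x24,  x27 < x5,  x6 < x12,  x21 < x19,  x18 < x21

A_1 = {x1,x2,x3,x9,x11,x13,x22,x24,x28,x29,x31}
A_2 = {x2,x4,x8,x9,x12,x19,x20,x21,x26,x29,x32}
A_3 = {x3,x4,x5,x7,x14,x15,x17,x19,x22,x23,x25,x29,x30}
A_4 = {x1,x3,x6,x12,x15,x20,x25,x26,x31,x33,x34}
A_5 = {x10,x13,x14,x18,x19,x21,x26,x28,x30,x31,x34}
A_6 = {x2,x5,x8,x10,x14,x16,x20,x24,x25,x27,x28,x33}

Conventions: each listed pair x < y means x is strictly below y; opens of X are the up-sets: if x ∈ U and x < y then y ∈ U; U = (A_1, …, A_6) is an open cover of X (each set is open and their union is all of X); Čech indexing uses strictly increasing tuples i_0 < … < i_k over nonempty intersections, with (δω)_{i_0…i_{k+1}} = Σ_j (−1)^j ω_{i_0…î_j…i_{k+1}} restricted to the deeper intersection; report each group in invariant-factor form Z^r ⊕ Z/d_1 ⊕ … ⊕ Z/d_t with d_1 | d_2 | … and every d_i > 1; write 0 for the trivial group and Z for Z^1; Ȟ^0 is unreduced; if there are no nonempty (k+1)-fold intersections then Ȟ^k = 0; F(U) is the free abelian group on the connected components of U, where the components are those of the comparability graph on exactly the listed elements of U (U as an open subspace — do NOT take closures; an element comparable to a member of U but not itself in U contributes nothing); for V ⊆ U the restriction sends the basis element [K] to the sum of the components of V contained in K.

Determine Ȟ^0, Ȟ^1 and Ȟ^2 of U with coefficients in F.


Ȟ^0 = Z,  Ȟ^1 = 0,  Ȟ^2 = Z/2

intersection data:
  A12={x2,x9,x29} A13={x3,x22,x29} A14={x1,x3,x31} A15={x13,x28,x31} A16={x2,x24,x28} A23={x4,x19,x29} A24={x12,x20,x26} A25={x19,x21,x26} A26={x2,x8,x20} A34={x3,x15,x25} A35={x14,x19,x30} A36={x5,x14,x25} A45={x26,x31,x34} A46={x20,x25,x33} A56={x10,x14,x28}
  A123={x29} A126={x2} A134={x3} A145={x31} A156={x28} A235={x19} A245={x26} A246={x20} A346={x25} A356={x14}
components per intersection:
  A1: {x1,x2,x3,x9,x11,x13,x22,x24,x28,x29,x31}
  A2: {x2,x4,x8,x9,x12,x19,x20,x21,x26,x29,x32}
  A3: {x3,x4,x5,x7,x14,x15,x17,x19,x22,x23,x25,x29,x30}
  A4: {x1,x3,x6,x12,x15,x20,x25,x26,x31,x33,x34}
  A5: {x10,x13,x14,x18,x19,x21,x26,x28,x30,x31,x34}
  A6: {x2,x5,x8,x10,x14,x16,x20,x24,x25,x27,x28,x33}
  A12: {x2,x9,x29}
  A13: {x3,x22,x29}
  A14: {x1,x3,x31}
  A15: {x13,x28,x31}
  A16: {x2,x24,x28}
  A23: {x4,x19,x29}
  A24: {x12,x20,x26}
  A25: {x19,x21,x26}
  A26: {x2,x8,x20}
  A34: {x3,x15,x25}
  A35: {x14,x19,x30}
  A36: {x5,x14,x25}
  A45: {x26,x31,x34}
  A46: {x20,x25,x33}
  A56: {x10,x14,x28}
  A123: {x29}
  A126: {x2}
  A134: {x3}
  A145: {x31}
  A156: {x28}
  A235: {x19}
  A245: {x26}
  A246: {x20}
  A346: {x25}
  A356: {x14}
C dims 6,15,10; δ0: rk 5, SNF 1^5; δ1: rk 10, SNF 1^9·2
Ȟ^0 = (6 − 5) − 0 = 1, so Ȟ^0 ≅ Z
Ȟ^1 = (15 − 10) − 5 = 0, so Ȟ^1 ≅ 0
Ȟ^2 = (10 − 0) − 10 = 0 plus torsion [2], so Ȟ^2 ≅ Z/2


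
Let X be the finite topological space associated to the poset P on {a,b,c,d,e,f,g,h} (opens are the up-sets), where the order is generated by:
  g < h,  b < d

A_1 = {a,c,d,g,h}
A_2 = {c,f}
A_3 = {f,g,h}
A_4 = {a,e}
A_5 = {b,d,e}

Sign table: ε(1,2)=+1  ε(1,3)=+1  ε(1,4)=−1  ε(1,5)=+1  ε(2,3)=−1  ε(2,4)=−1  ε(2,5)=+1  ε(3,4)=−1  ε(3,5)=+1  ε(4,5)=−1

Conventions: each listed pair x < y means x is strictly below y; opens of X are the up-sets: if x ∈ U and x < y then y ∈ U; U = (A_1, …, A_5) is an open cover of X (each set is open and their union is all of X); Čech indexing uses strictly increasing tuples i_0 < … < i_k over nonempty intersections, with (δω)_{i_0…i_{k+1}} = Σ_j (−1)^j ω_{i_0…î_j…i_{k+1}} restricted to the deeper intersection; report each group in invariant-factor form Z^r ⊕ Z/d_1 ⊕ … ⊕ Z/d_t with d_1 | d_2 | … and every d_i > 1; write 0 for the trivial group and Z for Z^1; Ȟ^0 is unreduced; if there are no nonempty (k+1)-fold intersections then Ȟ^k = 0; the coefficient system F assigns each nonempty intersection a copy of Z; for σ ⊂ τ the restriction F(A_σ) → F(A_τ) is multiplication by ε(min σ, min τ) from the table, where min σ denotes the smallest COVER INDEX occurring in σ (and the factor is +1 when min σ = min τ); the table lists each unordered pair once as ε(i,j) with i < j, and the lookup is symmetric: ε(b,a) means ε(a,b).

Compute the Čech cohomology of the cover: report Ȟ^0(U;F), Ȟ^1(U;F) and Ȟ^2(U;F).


nonempty intersections:
  A12={c} A13={g,h} A14={a} A15={d} A23={f} A45={e}
C dims 5,6; δ0: rk 5, SNF 1^4·2
Ȟ^0: (5−5)−0=0 ⇒ 0
Ȟ^1: (6−0)−5=1 plus torsion [2] ⇒ Z ⊕ Z/2
Ȟ^2: (0−0)−0=0 ⇒ 0

Ȟ^0 ≅ 0; Ȟ^1 ≅ Z ⊕ Z/2; Ȟ^2 ≅ 0


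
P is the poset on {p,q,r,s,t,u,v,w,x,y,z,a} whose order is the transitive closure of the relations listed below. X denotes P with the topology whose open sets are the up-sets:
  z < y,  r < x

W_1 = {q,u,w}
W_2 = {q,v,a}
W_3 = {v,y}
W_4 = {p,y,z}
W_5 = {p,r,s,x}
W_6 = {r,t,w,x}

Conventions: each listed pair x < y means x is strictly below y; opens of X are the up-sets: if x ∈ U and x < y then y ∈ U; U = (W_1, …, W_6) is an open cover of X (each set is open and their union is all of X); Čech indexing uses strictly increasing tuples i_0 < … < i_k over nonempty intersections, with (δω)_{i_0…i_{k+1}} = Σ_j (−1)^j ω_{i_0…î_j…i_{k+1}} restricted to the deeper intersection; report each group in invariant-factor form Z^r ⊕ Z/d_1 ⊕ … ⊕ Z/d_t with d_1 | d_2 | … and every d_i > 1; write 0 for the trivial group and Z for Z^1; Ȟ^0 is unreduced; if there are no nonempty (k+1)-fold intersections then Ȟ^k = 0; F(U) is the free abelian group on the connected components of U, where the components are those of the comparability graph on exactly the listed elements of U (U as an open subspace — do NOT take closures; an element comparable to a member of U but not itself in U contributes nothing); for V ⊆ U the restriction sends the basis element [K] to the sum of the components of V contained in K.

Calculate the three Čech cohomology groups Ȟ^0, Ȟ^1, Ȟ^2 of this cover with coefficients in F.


intersection data:
  W12={q} W16={w} W23={v} W34={y} W45={p} W56={r,x}
components per intersection:
  W1: {q} {u} {w}
  W2: {q} {v} {a}
  W3: {v} {y}
  W4: {p} {y,z}
  W5: {p} {r,x} {s}
  W6: {r,x} {t} {w}
  W12: {q}
  W16: {w}
  W23: {v}
  W34: {y}
  W45: {p}
  W56: {r,x}
C dims 16,6; δ0: rk 6, SNF 1^6
Ȟ^0 = (16 − 6) − 0 = 10, so Ȟ^0 ≅ Z^10
Ȟ^1 = (6 − 0) − 6 = 0, so Ȟ^1 ≅ 0
Ȟ^2 = (0 − 0) − 0 = 0, so Ȟ^2 ≅ 0

Ȟ^0(U;F) ≅ Z^10; Ȟ^1(U;F) ≅ 0; Ȟ^2(U;F) ≅ 0


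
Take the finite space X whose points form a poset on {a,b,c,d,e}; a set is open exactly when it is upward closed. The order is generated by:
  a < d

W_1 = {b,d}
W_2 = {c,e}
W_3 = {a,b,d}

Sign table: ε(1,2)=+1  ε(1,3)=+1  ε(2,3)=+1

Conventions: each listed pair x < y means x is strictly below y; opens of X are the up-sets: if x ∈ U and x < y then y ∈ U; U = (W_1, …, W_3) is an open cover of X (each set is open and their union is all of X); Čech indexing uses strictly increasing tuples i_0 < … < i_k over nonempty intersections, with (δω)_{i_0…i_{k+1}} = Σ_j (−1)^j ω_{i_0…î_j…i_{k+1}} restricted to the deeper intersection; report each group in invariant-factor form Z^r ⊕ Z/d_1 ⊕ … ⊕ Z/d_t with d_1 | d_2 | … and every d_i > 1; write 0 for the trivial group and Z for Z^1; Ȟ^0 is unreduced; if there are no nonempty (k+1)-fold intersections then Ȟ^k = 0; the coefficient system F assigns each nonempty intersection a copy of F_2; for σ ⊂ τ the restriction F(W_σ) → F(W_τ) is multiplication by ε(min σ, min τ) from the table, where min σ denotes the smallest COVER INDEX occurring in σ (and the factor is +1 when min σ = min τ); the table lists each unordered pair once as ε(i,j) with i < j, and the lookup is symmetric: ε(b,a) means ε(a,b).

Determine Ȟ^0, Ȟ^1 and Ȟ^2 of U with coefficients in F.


cover nerve:
  W13={b,d}
C dims 3,1; δ0: rk_F2 1
Ȟ^0: (3−1)−0=2 ⇒ Z/2 ⊕ Z/2
Ȟ^1: (1−0)−1=0 ⇒ 0
Ȟ^2: (0−0)−0=0 ⇒ 0

Ȟ^0(U;F) ≅ Z/2 ⊕ Z/2,  Ȟ^1(U;F) ≅ 0,  Ȟ^2(U;F) ≅ 0


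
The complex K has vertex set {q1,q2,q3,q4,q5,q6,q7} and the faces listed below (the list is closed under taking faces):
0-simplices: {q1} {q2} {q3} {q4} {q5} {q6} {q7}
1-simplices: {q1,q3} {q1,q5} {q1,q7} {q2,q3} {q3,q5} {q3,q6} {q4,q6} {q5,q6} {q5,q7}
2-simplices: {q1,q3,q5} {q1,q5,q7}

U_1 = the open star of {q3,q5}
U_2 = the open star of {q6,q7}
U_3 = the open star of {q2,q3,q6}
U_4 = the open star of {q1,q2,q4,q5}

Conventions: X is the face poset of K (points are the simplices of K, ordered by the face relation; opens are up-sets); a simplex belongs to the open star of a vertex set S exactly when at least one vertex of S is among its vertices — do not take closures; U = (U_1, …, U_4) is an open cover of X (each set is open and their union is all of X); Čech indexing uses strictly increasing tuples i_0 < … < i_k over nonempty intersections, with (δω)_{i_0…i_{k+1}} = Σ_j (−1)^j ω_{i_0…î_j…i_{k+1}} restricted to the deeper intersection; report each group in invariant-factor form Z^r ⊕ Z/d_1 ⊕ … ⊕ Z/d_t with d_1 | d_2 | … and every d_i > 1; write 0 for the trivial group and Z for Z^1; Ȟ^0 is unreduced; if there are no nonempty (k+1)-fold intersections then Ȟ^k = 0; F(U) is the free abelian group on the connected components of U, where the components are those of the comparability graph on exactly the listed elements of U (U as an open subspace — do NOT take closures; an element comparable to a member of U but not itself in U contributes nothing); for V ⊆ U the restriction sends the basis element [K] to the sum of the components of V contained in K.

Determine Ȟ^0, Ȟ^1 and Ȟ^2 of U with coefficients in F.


nonempty overlaps:
  U1={{q3},{q5},{q1,q3},{q1,q5},{q2,q3},{q3,q5},{q3,q6},{q5,q6},{q5,q7},{q1,q3,q5},{q1,q5,q7}} U2={{q6},{q7},{q1,q7},{q3,q6},{q4,q6},{q5,q6},{q5,q7},{q1,q5,q7}} U3={{q2},{q3},{q6},{q1,q3},{q2,q3},{q3,q5},{q3,q6},{q4,q6},{q5,q6},{q1,q3,q5}} U4={{q1},{q2},{q4},{q5},{q1,q3},{q1,q5},{q1,q7},{q2,q3},{q3,q5},{q4,q6},{q5,q6},{q5,q7},{q1,q3,q5},{q1,q5,q7}}
  U12={{q3,q6},{q5,q6},{q5,q7},{q1,q5,q7}} U13={{q3},{q1,q3},{q2,q3},{q3,q5},{q3,q6},{q5,q6},{q1,q3,q5}} U14={{q5},{q1,q3},{q1,q5},{q2,q3},{q3,q5},{q5,q6},{q5,q7},{q1,q3,q5},{q1,q5,q7}} U23={{q6},{q3,q6},{q4,q6},{q5,q6}} U24={{q1,q7},{q4,q6},{q5,q6},{q5,q7},{q1,q5,q7}} U34={{q2},{q1,q3},{q2,q3},{q3,q5},{q4,q6},{q5,q6},{q1,q3,q5}}
  U123={{q3,q6},{q5,q6}} U124={{q5,q6},{q5,q7},{q1,q5,q7}} U134={{q1,q3},{q2,q3},{q3,q5},{q5,q6},{q1,q3,q5}} U234={{q4,q6},{q5,q6}}
  U1234={{q5,q6}}
components per intersection:
  U1: {{q3},{q5},{q1,q3},{q1,q5},{q2,q3},{q3,q5},{q3,q6},{q5,q6},{q5,q7},{q1,q3,q5},{q1,q5,q7}}
  U2: {{q6},{q3,q6},{q4,q6},{q5,q6}} {{q7},{q1,q7},{q5,q7},{q1,q5,q7}}
  U3: {{q2},{q3},{q6},{q1,q3},{q2,q3},{q3,q5},{q3,q6},{q4,q6},{q5,q6},{q1,q3,q5}}
  U4: {{q1},{q5},{q1,q3},{q1,q5},{q1,q7},{q3,q5},{q5,q6},{q5,q7},{q1,q3,q5},{q1,q5,q7}} {{q2},{q2,q3}} {{q4},{q4,q6}}
  U12: {{q3,q6}} {{q5,q6}} {{q5,q7},{q1,q5,q7}}
  U13: {{q3},{q1,q3},{q2,q3},{q3,q5},{q3,q6},{q1,q3,q5}} {{q5,q6}}
  U14: {{q5},{q1,q3},{q1,q5},{q3,q5},{q5,q6},{q5,q7},{q1,q3,q5},{q1,q5,q7}} {{q2,q3}}
  U23: {{q6},{q3,q6},{q4,q6},{q5,q6}}
  U24: {{q1,q7},{q5,q7},{q1,q5,q7}} {{q4,q6}} {{q5,q6}}
  U34: {{q2},{q2,q3}} {{q1,q3},{q3,q5},{q1,q3,q5}} {{q4,q6}} {{q5,q6}}
  U123: {{q3,q6}} {{q5,q6}}
  U124: {{q5,q6}} {{q5,q7},{q1,q5,q7}}
  U134: {{q1,q3},{q3,q5},{q1,q3,q5}} {{q2,q3}} {{q5,q6}}
  U234: {{q4,q6}} {{q5,q6}}
  U1234: {{q5,q6}}
C dims 7,15,9,1; δ0: rk 6, SNF 1^6; δ1: rk 8, SNF 1^8; δ2: rk 1, SNF 1^1
degree 0: 7−6−0 = 1 → Ȟ^0 ≅ Z
degree 1: 15−8−6 = 1 → Ȟ^1 ≅ Z
degree 2: 9−1−8 = 0 → Ȟ^2 ≅ 0

Ȟ^0 = Z,  Ȟ^1 = Z,  Ȟ^2 = 0


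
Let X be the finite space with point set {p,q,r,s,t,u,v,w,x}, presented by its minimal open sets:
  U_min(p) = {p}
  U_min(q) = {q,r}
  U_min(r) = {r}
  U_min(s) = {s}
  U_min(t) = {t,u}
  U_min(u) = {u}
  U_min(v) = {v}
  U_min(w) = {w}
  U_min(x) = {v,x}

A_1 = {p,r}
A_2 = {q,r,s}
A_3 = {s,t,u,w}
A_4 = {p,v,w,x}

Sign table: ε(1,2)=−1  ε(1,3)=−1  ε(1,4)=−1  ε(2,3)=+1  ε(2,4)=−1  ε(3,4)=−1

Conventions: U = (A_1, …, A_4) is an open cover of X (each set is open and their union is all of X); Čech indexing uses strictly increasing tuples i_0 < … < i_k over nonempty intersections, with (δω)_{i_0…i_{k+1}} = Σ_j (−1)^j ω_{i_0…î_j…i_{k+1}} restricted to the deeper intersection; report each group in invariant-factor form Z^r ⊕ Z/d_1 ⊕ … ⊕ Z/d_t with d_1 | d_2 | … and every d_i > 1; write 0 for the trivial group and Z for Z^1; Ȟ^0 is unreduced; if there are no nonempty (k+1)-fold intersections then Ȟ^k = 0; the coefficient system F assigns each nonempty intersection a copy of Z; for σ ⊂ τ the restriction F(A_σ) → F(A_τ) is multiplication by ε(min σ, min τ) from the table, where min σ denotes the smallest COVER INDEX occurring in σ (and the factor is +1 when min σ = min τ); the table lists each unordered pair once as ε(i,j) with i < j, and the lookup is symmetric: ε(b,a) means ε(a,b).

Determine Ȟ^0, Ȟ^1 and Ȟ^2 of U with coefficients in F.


cover nerve:
  A12={r} A14={p} A23={s} A34={w}
C dims 4,4; δ0: rk 4, SNF 1^3·2
Ȟ^0: (4−4)−0=0 ⇒ 0
Ȟ^1: (4−0)−4=0 plus torsion [2] ⇒ Z/2
Ȟ^2: (0−0)−0=0 ⇒ 0

Ȟ^0 ≅ 0; Ȟ^1 ≅ Z/2; Ȟ^2 ≅ 0


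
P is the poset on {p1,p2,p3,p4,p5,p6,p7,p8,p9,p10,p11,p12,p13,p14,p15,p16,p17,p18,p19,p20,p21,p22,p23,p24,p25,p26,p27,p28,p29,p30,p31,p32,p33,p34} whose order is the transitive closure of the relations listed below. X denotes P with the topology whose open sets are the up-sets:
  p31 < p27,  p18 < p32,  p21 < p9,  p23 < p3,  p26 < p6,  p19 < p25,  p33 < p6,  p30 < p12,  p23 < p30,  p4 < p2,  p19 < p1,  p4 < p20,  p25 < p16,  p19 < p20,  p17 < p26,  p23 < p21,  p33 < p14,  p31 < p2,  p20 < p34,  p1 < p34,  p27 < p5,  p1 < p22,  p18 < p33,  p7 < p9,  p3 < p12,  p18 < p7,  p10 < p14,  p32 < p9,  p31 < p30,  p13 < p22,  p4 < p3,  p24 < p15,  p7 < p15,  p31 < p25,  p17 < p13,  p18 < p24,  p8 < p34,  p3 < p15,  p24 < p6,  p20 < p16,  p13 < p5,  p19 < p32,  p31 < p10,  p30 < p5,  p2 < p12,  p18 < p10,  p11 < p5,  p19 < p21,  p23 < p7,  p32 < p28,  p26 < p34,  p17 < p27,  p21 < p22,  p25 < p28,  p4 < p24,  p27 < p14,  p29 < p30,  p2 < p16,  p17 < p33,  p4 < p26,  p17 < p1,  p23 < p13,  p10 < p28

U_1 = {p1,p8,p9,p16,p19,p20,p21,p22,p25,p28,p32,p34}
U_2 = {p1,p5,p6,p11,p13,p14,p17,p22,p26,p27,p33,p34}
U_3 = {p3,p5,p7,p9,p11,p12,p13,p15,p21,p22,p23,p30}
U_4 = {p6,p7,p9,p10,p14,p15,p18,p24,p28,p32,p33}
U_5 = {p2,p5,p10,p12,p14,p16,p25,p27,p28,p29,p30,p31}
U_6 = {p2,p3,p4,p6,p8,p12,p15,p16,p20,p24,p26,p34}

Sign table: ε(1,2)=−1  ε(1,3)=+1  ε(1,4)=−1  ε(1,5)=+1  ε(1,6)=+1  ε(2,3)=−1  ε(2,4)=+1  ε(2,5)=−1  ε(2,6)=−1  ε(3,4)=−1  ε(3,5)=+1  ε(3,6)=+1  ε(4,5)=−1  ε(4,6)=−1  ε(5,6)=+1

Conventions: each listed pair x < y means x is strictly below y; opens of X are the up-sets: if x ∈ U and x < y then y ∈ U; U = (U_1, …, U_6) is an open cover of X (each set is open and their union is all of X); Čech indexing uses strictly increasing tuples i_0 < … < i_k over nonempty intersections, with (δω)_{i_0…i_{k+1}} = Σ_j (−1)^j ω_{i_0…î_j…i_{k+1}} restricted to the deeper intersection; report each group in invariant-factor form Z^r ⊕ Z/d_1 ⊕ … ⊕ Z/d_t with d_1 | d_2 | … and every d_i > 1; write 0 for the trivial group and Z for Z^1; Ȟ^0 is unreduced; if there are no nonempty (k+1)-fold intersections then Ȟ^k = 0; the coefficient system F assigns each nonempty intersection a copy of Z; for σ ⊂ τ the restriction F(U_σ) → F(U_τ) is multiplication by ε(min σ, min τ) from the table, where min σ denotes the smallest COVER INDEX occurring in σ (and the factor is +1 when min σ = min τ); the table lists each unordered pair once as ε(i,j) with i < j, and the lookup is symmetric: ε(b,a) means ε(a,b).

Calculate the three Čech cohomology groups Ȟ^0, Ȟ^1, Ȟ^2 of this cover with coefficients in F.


Ȟ^0(U;F) ≅ Z, Ȟ^1(U;F) ≅ 0, Ȟ^2(U;F) ≅ Z/2

nerve simplices:
  U12={p1,p22,p34} U13={p9,p21,p22} U14={p9,p28,p32} U15={p16,p25,p28} U16={p8,p16,p20,p34} U23={p5,p11,p13,p22} U24={p6,p14,p33} U25={p5,p14,p27} U26={p6,p26,p34} U34={p7,p9,p15} U35={p5,p12,p30} U36={p3,p12,p15} U45={p10,p14,p28} U46={p6,p15,p24} U56={p2,p12,p16}
  U123={p22} U126={p34} U134={p9} U145={p28} U156={p16} U235={p5} U245={p14} U246={p6} U346={p15} U356={p12}
C dims 6,15,10; δ0: rk 5, SNF 1^5; δ1: rk 10, SNF 1^9·2
degree 0: 6−5−0 = 1 → Ȟ^0 ≅ Z
degree 1: 15−10−5 = 0 → Ȟ^1 ≅ 0
degree 2: 10−0−10 = 0 plus torsion [2] → Ȟ^2 ≅ Z/2


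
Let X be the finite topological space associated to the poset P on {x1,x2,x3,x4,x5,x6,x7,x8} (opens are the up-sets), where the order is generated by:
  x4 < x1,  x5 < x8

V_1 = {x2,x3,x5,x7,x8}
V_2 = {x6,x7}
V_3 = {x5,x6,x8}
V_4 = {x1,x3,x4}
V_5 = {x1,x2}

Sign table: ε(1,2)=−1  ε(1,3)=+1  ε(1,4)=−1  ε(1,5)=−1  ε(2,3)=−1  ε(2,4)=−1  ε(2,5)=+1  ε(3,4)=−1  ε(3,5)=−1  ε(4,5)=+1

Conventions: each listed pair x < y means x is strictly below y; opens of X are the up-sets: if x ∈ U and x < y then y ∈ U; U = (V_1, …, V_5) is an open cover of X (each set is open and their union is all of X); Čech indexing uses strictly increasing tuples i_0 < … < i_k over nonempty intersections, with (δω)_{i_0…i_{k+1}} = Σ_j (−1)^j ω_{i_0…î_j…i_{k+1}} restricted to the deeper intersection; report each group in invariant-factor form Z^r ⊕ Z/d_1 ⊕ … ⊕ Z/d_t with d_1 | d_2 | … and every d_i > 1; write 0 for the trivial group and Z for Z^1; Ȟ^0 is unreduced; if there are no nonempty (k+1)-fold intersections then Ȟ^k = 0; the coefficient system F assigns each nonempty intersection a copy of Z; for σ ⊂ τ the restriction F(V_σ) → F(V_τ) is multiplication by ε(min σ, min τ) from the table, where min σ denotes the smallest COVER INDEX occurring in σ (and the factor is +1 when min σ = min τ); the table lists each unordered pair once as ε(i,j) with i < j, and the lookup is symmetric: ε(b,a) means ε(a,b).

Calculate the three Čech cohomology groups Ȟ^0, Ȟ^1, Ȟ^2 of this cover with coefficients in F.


Ȟ^0(U;F) ≅ Z, Ȟ^1(U;F) ≅ Z^2 and Ȟ^2(U;F) ≅ 0

nonempty overlaps:
  V12={x7} V13={x5,x8} V14={x3} V15={x2} V23={x6} V45={x1}
C dims 5,6; δ0: rk 4, SNF 1^4
degree 0: 5−4−0 = 1 → Ȟ^0 ≅ Z
degree 1: 6−0−4 = 2 → Ȟ^1 ≅ Z^2
degree 2: 0−0−0 = 0 → Ȟ^2 ≅ 0


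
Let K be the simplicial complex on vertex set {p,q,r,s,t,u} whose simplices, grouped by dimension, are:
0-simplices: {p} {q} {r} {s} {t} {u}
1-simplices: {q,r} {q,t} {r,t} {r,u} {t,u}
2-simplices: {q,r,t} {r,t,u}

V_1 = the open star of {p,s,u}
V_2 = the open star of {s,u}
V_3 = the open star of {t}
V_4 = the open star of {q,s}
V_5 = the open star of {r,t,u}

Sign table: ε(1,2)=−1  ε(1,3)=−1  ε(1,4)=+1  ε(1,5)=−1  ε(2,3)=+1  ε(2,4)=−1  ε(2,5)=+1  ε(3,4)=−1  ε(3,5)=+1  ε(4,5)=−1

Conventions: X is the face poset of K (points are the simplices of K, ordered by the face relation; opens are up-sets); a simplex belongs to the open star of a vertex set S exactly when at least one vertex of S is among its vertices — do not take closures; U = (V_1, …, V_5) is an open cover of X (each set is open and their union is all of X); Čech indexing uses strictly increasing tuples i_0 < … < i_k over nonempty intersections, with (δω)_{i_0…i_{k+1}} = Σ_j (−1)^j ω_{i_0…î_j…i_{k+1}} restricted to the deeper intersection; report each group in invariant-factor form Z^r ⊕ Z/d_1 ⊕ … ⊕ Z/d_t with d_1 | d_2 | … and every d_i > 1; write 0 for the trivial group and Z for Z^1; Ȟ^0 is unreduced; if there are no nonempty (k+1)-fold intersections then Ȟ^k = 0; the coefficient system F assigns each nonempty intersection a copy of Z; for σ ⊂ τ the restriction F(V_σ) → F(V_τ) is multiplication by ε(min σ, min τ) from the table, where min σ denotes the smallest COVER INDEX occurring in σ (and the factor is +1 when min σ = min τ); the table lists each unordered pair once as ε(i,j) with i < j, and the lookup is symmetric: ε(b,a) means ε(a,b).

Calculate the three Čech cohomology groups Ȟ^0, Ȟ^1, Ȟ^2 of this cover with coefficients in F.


nonempty overlaps:
  V1={{p},{s},{u},{r,u},{t,u},{r,t,u}} V2={{s},{u},{r,u},{t,u},{r,t,u}} V3={{t},{q,t},{r,t},{t,u},{q,r,t},{r,t,u}} V4={{q},{s},{q,r},{q,t},{q,r,t}} V5={{r},{t},{u},{q,r},{q,t},{r,t},{r,u},{t,u},{q,r,t},{r,t,u}}
  V12={{s},{u},{r,u},{t,u},{r,t,u}} V13={{t,u},{r,t,u}} V14={{s}} V15={{u},{r,u},{t,u},{r,t,u}} V23={{t,u},{r,t,u}} V24={{s}} V25={{u},{r,u},{t,u},{r,t,u}} V34={{q,t},{q,r,t}} V35={{t},{q,t},{r,t},{t,u},{q,r,t},{r,t,u}} V45={{q,r},{q,t},{q,r,t}}
  V123={{t,u},{r,t,u}} V124={{s}} V125={{u},{r,u},{t,u},{r,t,u}} V135={{t,u},{r,t,u}} V235={{t,u},{r,t,u}} V345={{q,t},{q,r,t}}
  V1235={{t,u},{r,t,u}}
C dims 5,10,6,1; δ0: rk 4, SNF 1^4; δ1: rk 5, SNF 1^5; δ2: rk 1, SNF 1^1
degree 0: 5−4−0 = 1 → Ȟ^0 ≅ Z
degree 1: 10−5−4 = 1 → Ȟ^1 ≅ Z
degree 2: 6−1−5 = 0 → Ȟ^2 ≅ 0

Ȟ^0(U;F) ≅ Z, Ȟ^1(U;F) ≅ Z and Ȟ^2(U;F) ≅ 0


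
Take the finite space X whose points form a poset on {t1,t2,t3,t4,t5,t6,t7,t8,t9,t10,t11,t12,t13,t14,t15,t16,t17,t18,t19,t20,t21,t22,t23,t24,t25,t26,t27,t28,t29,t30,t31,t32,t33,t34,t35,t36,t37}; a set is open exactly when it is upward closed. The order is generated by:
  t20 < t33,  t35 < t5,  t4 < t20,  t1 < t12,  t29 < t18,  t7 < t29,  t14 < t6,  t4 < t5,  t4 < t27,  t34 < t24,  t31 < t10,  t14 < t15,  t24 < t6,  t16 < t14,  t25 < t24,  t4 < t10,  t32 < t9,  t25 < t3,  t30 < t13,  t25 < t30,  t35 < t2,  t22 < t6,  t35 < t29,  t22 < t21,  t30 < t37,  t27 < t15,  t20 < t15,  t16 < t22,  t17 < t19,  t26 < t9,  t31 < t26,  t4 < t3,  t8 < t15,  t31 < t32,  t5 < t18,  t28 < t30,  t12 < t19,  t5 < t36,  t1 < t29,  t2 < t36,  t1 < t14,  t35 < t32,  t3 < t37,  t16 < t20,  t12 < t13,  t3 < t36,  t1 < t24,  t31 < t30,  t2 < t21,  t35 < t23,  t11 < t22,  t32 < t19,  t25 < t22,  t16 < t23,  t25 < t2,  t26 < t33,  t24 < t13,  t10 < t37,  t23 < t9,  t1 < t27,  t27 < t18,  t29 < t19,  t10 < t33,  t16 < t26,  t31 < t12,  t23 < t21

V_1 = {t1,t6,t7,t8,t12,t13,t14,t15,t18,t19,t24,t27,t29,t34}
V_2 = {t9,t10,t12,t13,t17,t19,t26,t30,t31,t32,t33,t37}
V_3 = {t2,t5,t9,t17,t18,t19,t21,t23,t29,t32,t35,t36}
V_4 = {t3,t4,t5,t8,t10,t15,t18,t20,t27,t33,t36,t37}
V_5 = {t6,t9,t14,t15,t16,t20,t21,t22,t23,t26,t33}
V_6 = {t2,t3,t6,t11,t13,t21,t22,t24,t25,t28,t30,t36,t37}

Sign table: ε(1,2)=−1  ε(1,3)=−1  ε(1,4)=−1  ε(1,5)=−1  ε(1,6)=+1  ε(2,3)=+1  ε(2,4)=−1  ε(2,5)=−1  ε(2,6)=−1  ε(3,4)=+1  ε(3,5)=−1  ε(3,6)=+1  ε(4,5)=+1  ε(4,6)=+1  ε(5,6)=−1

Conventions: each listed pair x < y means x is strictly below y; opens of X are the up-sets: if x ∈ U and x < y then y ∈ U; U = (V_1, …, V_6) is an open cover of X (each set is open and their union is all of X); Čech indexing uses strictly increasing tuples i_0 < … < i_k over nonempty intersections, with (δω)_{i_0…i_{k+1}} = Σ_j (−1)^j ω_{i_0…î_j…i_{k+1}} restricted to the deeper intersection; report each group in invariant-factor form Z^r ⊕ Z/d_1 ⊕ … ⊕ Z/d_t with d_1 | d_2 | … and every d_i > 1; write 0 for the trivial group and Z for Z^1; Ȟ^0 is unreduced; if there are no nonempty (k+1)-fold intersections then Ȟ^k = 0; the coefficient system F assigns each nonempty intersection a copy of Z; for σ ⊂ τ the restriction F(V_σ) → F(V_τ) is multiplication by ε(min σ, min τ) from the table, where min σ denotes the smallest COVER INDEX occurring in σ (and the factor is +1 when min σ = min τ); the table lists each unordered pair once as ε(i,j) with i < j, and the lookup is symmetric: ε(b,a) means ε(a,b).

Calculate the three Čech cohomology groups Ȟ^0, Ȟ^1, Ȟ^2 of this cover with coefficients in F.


nerve of the cover:
  V12={t12,t13,t19} V13={t18,t19,t29} V14={t8,t15,t18,t27} V15={t6,t14,t15} V16={t6,t13,t24} V23={t9,t17,t19,t32} V24={t10,t33,t37} V25={t9,t26,t33} V26={t13,t30,t37} V34={t5,t18,t36} V35={t9,t21,t23} V36={t2,t21,t36} V45={t15,t20,t33} V46={t3,t36,t37} V56={t6,t21,t22}
  V123={t19} V126={t13} V134={t18} V145={t15} V156={t6} V235={t9} V245={t33} V246={t37} V346={t36} V356={t21}
C dims 6,15,10; δ0: rk 6, SNF 1^5·2; δ1: rk 9, SNF 1^9
Ȟ^0 = (6 − 6) − 0 = 0, so Ȟ^0 ≅ 0
Ȟ^1 = (15 − 9) − 6 = 0 plus torsion [2], so Ȟ^1 ≅ Z/2
Ȟ^2 = (10 − 0) − 9 = 1, so Ȟ^2 ≅ Z

Ȟ^0 ≅ 0, Ȟ^1 ≅ Z/2 and Ȟ^2 ≅ Z
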